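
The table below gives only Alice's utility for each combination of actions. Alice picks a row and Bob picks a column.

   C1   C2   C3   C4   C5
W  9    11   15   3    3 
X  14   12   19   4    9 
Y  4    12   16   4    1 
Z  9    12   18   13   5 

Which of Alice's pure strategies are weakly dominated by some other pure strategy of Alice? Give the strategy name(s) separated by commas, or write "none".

W is weakly dominated by X (C1: 14>9, C2: 12>11, C3: 19>15, C4: 4>3, C5: 9>3).
X is not dominated — it holds its own against W at C1 (14>9); Y at C1 (14>4); Z at C1 (14>9).
Y is weakly dominated by X (C1: 14>4, C2: 12=12, C3: 19>16, C4: 4=4, C5: 9>1).
Z is not dominated — it holds its own against W at C2 (12>11); X at C4 (13>4); Y at C1 (9>4).

W, Y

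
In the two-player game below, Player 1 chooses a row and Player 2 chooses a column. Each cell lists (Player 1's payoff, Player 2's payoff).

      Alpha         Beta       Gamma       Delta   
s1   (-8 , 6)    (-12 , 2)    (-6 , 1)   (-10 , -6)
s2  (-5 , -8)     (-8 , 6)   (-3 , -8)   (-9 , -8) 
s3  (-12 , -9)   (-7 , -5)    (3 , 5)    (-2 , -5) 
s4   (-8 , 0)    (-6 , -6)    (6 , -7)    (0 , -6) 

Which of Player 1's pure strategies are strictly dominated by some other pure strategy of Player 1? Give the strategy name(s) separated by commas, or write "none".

s2 strictly dominates s1 — Alpha: -5>-8, Beta: -8>-12, Gamma: -3>-6, Delta: -9>-10.
s2 is not dominated — it holds its own against s1 at Alpha (-5>-8); s3 at Alpha (-5>-12); s4 at Alpha (-5>-8).
s3 is strictly dominated by s4 (Alpha: -8>-12, Beta: -6>-7, Gamma: 6>3, Delta: 0>-2).
s4 is not dominated — it holds its own against s1 at Alpha (-8=-8); s2 at Beta (-6>-8); s3 at Alpha (-8>-12).

s1, s3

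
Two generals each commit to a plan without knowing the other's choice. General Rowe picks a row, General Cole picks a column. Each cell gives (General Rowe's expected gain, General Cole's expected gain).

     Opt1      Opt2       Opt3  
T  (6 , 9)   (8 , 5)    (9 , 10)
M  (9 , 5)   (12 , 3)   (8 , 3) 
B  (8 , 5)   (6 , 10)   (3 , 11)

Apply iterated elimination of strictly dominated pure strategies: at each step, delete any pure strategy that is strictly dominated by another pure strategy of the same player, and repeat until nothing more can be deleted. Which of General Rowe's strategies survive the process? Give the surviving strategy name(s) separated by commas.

Row B is eliminated: M beats it against every remaining column (Opt1: 9>8, Opt2: 12>6, Opt3: 8>3).
Column Opt2 is eliminated: Opt1 beats it against every remaining row (T: 9>5, M: 5>3).
Among the remaining strategies, none is strictly dominated by another pure strategy of the same player, so the elimination stops.
Surviving strategies — General Rowe: {T, M}; General Cole: {Opt1, Opt3}.

T, M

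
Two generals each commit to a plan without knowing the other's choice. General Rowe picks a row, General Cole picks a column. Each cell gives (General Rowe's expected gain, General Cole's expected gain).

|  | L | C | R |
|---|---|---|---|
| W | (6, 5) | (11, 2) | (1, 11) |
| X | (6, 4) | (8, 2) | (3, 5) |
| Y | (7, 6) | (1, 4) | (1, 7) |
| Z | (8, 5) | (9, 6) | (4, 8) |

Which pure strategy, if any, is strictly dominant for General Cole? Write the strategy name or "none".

R

R vs L: W: 11>5, X: 5>4, Y: 7>6, Z: 8>5.
R vs C: W: 11>2, X: 5>2, Y: 7>4, Z: 8>6.
R strictly beats every other strategy against every opponent action, so it is strictly dominant.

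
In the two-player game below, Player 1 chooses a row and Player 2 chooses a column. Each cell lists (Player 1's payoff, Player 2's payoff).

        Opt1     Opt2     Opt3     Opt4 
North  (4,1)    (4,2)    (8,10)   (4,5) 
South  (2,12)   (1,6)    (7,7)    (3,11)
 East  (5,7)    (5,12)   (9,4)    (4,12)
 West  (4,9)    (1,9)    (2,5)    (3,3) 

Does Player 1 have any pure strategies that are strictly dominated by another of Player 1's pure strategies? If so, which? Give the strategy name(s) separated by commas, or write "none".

South, West

North: no other strategy beats it everywhere (South at Opt1 (4>2); East at Opt4 (4=4); West at Opt1 (4=4)).
South is strictly dominated by North (Opt1: 4>2, Opt2: 4>1, Opt3: 8>7, Opt4: 4>3).
East is not dominated — it holds its own against North at Opt1 (5>4); South at Opt1 (5>2); West at Opt1 (5>4).
West: dominated, since East does at least as well everywhere (Opt1: 5>4, Opt2: 5>1, Opt3: 9>2, Opt4: 4>3).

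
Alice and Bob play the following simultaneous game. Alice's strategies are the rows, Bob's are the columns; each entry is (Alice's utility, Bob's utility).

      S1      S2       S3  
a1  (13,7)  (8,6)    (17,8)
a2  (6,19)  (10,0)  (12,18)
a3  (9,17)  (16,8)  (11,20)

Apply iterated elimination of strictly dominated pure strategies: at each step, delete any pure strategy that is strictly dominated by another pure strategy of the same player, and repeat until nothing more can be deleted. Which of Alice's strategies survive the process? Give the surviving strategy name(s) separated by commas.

a1

Column S2 is eliminated: S1 beats it against every remaining row (a1: 7>6, a2: 19>0, a3: 17>8).
For Alice, a1 strictly dominates a2 on the remaining columns (S1: 13>6, S3: 17>12); eliminate a2.
For Alice, a1 strictly dominates a3 on the remaining columns (S1: 13>9, S3: 17>11); eliminate a3.
For Bob, S3 strictly dominates S1 on the remaining rows (a1: 8>7); eliminate S1.
Among the remaining strategies, none is strictly dominated by another pure strategy of the same player, so the elimination stops.
Surviving strategies — Alice: {a1}; Bob: {S3}.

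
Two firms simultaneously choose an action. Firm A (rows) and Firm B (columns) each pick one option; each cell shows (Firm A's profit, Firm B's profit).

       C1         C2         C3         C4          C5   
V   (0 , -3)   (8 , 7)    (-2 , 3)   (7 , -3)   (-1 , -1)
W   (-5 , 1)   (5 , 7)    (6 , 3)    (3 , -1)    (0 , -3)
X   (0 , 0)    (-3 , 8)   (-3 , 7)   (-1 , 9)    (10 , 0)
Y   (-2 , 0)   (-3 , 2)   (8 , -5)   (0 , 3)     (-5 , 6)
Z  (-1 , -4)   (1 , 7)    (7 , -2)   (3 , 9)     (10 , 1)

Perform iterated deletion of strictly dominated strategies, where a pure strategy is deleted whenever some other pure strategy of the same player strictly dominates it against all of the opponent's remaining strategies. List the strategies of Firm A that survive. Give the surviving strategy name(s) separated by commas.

V

Firm B's strategy C1 is strictly dominated by C2 (V: 7>-3, W: 7>1, X: 8>0, Y: 2>0, Z: 7>-4) and is removed.
Firm B's strategy C3 is strictly dominated by C2 (V: 7>3, W: 7>3, X: 8>7, Y: 2>-5, Z: 7>-2) and is removed.
For Firm A, V strictly dominates Y on the remaining columns (C2: 8>-3, C4: 7>0, C5: -1>-5); eliminate Y.
Firm B's strategy C5 is strictly dominated by C2 (V: 7>-1, W: 7>-3, X: 8>0, Z: 7>1) and is removed.
Firm A's strategy W is strictly dominated by V (C2: 8>5, C4: 7>3) and is removed.
For Firm A, V strictly dominates X on the remaining columns (C2: 8>-3, C4: 7>-1); eliminate X.
For Firm A, V strictly dominates Z on the remaining columns (C2: 8>1, C4: 7>3); eliminate Z.
Column C4 is eliminated: C2 beats it against every remaining row (V: 7>-3).
Among the remaining strategies, none is strictly dominated by another pure strategy of the same player, so the elimination stops.
Surviving strategies — Firm A: {V}; Firm B: {C2}.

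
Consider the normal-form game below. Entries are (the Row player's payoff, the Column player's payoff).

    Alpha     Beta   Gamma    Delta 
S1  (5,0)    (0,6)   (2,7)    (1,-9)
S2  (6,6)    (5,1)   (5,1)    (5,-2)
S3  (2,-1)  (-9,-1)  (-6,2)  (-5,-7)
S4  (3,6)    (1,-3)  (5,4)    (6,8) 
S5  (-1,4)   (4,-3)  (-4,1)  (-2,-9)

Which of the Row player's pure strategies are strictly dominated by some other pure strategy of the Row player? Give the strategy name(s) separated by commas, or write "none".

S1 is strictly dominated by S2 (Alpha: 6>5, Beta: 5>0, Gamma: 5>2, Delta: 5>1).
S2: no other strategy beats it everywhere (S1 at Alpha (6>5); S3 at Alpha (6>2); S4 at Alpha (6>3); S5 at Alpha (6>-1)).
S1 strictly dominates S3 — Alpha: 5>2, Beta: 0>-9, Gamma: 2>-6, Delta: 1>-5.
S4 is not dominated — it holds its own against S1 at Beta (1>0); S2 at Gamma (5=5); S3 at Alpha (3>2); S5 at Alpha (3>-1).
S2 strictly dominates S5 — Alpha: 6>-1, Beta: 5>4, Gamma: 5>-4, Delta: 5>-2.

S1, S3, S5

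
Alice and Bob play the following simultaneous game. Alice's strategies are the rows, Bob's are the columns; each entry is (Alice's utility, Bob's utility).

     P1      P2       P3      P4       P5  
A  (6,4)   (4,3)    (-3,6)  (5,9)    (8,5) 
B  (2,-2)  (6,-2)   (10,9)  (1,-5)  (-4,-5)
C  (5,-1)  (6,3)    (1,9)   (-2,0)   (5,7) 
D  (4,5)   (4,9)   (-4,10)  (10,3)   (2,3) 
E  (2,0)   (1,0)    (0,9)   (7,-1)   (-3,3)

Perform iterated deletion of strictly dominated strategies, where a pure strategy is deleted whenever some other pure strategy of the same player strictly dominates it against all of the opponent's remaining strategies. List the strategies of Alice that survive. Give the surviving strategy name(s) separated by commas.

B

For Bob, P3 strictly dominates P1 on the remaining rows (A: 6>4, B: 9>-2, C: 9>-1, D: 10>5, E: 9>0); eliminate P1.
Bob's strategy P2 is strictly dominated by P3 (A: 6>3, B: 9>-2, C: 9>3, D: 10>9, E: 9>0) and is removed.
For Bob, P3 strictly dominates P5 on the remaining rows (A: 6>5, B: 9>-5, C: 9>7, D: 10>3, E: 9>3); eliminate P5.
Row A is eliminated: E beats it against every remaining column (P3: 0>-3, P4: 7>5).
For Alice, B strictly dominates C on the remaining columns (P3: 10>1, P4: 1>-2); eliminate C.
Bob's strategy P4 is strictly dominated by P3 (B: 9>-5, D: 10>3, E: 9>-1) and is removed.
For Alice, B strictly dominates D on the remaining columns (P3: 10>-4); eliminate D.
Row E is eliminated: B beats it against every remaining column (P3: 10>0).
Among the remaining strategies, none is strictly dominated by another pure strategy of the same player, so the elimination stops.
Surviving strategies — Alice: {B}; Bob: {P3}.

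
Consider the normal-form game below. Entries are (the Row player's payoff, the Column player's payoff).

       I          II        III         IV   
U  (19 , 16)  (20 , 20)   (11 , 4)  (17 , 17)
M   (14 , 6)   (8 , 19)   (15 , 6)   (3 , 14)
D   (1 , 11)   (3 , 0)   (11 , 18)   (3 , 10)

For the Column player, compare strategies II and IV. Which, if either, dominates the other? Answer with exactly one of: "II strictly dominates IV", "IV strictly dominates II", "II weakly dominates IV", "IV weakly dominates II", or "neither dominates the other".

neither dominates the other

Compare II to IV across each opponent action: U: 20>17, M: 19>14, D: 0<10.
II does better at U, M but worse at D; neither strategy dominates the other.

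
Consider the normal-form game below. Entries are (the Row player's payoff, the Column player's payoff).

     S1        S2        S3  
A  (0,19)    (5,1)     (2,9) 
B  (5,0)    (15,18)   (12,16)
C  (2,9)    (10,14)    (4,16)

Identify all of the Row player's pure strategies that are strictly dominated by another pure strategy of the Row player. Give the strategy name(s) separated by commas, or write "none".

B strictly dominates A — S1: 5>0, S2: 15>5, S3: 12>2.
B is not dominated — it holds its own against A at S1 (5>0); C at S1 (5>2).
C is strictly dominated by B (S1: 5>2, S2: 15>10, S3: 12>4).

A, C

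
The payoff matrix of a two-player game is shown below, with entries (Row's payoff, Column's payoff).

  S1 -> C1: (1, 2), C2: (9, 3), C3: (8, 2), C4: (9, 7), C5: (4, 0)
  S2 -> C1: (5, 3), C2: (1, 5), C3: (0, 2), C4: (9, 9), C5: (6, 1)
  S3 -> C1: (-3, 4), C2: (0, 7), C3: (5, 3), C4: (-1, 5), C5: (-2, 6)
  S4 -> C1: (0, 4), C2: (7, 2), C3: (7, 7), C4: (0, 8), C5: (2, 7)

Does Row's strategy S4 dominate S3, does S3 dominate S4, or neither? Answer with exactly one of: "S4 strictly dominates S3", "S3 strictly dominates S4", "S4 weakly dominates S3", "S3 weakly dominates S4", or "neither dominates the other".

S4 strictly dominates S3

S4's payoffs vs S3's, by Column's action — C1: 0>-3, C2: 7>0, C3: 7>5, C4: 0>-1, C5: 2>-2.
Every comparison favours S4, so S4 strictly dominates S3.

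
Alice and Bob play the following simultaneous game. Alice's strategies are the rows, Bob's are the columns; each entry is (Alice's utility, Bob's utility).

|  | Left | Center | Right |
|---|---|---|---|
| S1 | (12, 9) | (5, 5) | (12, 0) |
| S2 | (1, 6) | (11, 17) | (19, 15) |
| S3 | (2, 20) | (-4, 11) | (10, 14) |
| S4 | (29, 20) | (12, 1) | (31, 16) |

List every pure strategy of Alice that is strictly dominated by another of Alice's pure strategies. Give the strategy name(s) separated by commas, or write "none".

S1: dominated, since S4 does at least as well everywhere (Left: 29>12, Center: 12>5, Right: 31>12).
S2: dominated, since S4 does at least as well everywhere (Left: 29>1, Center: 12>11, Right: 31>19).
S3 is strictly dominated by S1 (Left: 12>2, Center: 5>-4, Right: 12>10).
S4: no other strategy beats it everywhere (S1 at Left (29>12); S2 at Left (29>1); S3 at Left (29>2)).

S1, S2, S3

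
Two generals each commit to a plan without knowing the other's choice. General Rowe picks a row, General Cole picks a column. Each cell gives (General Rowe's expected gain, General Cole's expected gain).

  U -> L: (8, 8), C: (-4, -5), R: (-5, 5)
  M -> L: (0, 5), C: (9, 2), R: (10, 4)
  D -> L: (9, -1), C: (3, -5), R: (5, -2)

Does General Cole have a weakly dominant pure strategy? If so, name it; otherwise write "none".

L vs C: U: 8>-5, M: 5>2, D: -1>-5.
L vs R: U: 8>5, M: 5>4, D: -1>-2.
L is at least as good as every other strategy against every opponent action, so it is weakly dominant.

L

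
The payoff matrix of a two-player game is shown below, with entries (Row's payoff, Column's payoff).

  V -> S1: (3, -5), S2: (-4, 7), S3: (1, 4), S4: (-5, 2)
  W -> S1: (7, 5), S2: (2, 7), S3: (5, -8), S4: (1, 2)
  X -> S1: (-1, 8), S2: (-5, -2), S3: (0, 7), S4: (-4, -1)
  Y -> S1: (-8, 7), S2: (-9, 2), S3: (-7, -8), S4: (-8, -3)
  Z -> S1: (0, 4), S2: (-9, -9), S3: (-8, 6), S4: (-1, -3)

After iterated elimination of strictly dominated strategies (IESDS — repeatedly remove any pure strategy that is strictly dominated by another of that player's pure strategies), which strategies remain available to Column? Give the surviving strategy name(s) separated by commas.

S2

Row's strategy V is strictly dominated by W (S1: 7>3, S2: 2>-4, S3: 5>1, S4: 1>-5) and is removed.
Row X is eliminated: W beats it against every remaining column (S1: 7>-1, S2: 2>-5, S3: 5>0, S4: 1>-4).
For Row, W strictly dominates Y on the remaining columns (S1: 7>-8, S2: 2>-9, S3: 5>-7, S4: 1>-8); eliminate Y.
For Row, W strictly dominates Z on the remaining columns (S1: 7>0, S2: 2>-9, S3: 5>-8, S4: 1>-1); eliminate Z.
For Column, S2 strictly dominates S1 on the remaining rows (W: 7>5); eliminate S1.
Column S3 is eliminated: S2 beats it against every remaining row (W: 7>-8).
Column S4 is eliminated: S2 beats it against every remaining row (W: 7>2).
Among the remaining strategies, none is strictly dominated by another pure strategy of the same player, so the elimination stops.
Surviving strategies — Row: {W}; Column: {S2}.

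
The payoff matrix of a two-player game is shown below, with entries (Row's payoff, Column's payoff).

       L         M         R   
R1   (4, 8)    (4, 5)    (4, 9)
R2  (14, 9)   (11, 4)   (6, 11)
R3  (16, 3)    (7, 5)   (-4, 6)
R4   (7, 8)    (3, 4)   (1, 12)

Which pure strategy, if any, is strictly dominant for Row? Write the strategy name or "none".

R1 fails to dominate R2 at L (4<14).
R2 fails to dominate R3 at L (14<16).
R3 fails to dominate R1 at R (-4<4).
R4 fails to dominate R1 at M (3<4).
No single strategy dominates all the others.

none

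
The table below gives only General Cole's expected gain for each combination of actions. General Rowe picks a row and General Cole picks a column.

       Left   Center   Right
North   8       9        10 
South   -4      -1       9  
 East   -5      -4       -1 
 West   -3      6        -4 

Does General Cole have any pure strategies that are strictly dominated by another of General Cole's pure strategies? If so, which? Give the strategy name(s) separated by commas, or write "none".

Left

Left is strictly dominated by Center (North: 9>8, South: -1>-4, East: -4>-5, West: 6>-3).
Center is not dominated — it holds its own against Left at North (9>8); Right at West (6>-4).
Right is not dominated — it holds its own against Left at North (10>8); Center at North (10>9).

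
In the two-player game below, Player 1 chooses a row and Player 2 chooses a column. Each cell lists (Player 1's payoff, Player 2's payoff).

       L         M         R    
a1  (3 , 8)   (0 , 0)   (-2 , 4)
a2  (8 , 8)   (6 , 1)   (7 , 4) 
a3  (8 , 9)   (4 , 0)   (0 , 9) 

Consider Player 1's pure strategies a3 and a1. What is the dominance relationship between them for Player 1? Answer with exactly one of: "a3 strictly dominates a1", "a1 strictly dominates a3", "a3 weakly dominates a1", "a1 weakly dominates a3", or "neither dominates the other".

Compare a3 to a1 across each opponent action: L: 8>3, M: 4>0, R: 0>-2.
a3 gives a strictly higher payoff against each opponent action, so a3 strictly dominates a1.

a3 strictly dominates a1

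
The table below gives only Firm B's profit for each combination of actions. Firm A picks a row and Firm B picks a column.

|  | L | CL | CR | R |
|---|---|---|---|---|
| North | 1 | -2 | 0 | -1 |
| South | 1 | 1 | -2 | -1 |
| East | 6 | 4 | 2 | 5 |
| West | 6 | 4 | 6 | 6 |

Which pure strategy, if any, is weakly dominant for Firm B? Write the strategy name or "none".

L vs CL: North: 1>-2, South: 1=1, East: 6>4, West: 6>4.
L vs CR: North: 1>0, South: 1>-2, East: 6>2, West: 6=6.
L vs R: North: 1>-1, South: 1>-1, East: 6>5, West: 6=6.
L is at least as good as every other strategy against every opponent action, so it is weakly dominant.

L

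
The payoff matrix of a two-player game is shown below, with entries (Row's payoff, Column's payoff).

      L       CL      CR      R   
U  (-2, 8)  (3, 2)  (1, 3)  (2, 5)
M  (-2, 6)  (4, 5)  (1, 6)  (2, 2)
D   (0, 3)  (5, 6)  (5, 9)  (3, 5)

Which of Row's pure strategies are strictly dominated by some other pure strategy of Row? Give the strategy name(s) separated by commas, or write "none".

U is strictly dominated by D (L: 0>-2, CL: 5>3, CR: 5>1, R: 3>2).
D strictly dominates M — L: 0>-2, CL: 5>4, CR: 5>1, R: 3>2.
D: no other strategy beats it everywhere (U at L (0>-2); M at L (0>-2)).

U, M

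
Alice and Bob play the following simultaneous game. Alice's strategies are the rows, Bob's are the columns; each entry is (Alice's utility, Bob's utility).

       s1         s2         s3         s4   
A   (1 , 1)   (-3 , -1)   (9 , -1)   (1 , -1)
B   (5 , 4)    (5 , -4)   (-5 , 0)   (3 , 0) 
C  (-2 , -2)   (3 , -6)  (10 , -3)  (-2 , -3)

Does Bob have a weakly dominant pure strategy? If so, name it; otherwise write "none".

s1 vs s2: A: 1>-1, B: 4>-4, C: -2>-6.
s1 vs s3: A: 1>-1, B: 4>0, C: -2>-3.
s1 vs s4: A: 1>-1, B: 4>0, C: -2>-3.
s1 is at least as good as every other strategy against every opponent action, so it is weakly dominant.

s1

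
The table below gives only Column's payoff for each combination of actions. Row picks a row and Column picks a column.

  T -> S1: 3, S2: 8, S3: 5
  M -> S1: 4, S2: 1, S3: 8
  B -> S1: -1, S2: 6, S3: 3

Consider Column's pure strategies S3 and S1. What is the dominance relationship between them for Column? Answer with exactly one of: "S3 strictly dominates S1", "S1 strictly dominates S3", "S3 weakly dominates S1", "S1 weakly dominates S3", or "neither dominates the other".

S3 strictly dominates S1

S3's payoffs vs S1's, by Row's action — T: 5>3, M: 8>4, B: 3>-1.
S3 gives a strictly higher payoff against every action of Row, so S3 strictly dominates S1.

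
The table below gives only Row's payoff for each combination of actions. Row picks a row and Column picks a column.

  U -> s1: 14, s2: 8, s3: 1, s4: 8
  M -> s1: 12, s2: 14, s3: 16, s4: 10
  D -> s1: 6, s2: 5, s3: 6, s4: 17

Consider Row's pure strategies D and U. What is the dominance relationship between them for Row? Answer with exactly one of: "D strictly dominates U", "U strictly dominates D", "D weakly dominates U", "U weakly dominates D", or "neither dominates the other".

neither dominates the other

D's payoffs vs U's, by Column's action — s1: 6<14, s2: 5<8, s3: 6>1, s4: 17>8.
D does better at s3, s4 but worse at s1, s2; neither strategy dominates the other.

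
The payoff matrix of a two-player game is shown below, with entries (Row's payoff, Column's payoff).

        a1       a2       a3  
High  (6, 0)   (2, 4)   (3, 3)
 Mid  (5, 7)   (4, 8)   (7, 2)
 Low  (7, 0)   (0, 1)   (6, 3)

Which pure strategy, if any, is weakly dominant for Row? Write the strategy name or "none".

none

High fails to dominate Mid at a2 (2<4).
Mid fails to dominate High at a1 (5<6).
Low fails to dominate High at a2 (0<2).
No single strategy dominates all the others.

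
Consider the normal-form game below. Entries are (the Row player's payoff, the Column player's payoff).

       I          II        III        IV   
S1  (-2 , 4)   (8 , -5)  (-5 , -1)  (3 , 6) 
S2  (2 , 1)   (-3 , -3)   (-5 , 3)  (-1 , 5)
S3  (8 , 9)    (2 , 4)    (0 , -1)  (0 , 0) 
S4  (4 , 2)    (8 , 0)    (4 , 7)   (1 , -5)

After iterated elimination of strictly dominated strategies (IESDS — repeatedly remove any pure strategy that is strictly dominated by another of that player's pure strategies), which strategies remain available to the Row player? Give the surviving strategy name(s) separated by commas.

S1, S3, S4

Row S2 is eliminated: S3 beats it against every remaining column (I: 8>2, II: 2>-3, III: 0>-5, IV: 0>-1).
For the Column player, I strictly dominates II on the remaining rows (S1: 4>-5, S3: 9>4, S4: 2>0); eliminate II.
Among the remaining strategies, none is strictly dominated by another pure strategy of the same player, so the elimination stops.
Surviving strategies — the Row player: {S1, S3, S4}; the Column player: {I, III, IV}.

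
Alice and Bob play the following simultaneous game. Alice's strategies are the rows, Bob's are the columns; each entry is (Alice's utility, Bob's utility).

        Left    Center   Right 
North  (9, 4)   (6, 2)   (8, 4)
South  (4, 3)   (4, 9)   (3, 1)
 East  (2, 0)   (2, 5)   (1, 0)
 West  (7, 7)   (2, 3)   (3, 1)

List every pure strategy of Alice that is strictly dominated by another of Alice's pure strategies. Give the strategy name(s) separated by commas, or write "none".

South, East, West

North is not dominated — it holds its own against South at Left (9>4); East at Left (9>2); West at Left (9>7).
South is strictly dominated by North (Left: 9>4, Center: 6>4, Right: 8>3).
East: dominated, since North does at least as well everywhere (Left: 9>2, Center: 6>2, Right: 8>1).
West: dominated, since North does at least as well everywhere (Left: 9>7, Center: 6>2, Right: 8>3).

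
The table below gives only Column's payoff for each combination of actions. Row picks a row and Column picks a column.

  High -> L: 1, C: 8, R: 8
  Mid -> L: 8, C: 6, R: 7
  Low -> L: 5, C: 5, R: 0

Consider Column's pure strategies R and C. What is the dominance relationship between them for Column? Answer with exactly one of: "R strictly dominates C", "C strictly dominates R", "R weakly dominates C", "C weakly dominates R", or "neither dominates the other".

R's payoffs vs C's, by Row's action — High: 8=8, Mid: 7>6, Low: 0<5.
R does better at Mid but worse at Low; neither strategy dominates the other.

neither dominates the other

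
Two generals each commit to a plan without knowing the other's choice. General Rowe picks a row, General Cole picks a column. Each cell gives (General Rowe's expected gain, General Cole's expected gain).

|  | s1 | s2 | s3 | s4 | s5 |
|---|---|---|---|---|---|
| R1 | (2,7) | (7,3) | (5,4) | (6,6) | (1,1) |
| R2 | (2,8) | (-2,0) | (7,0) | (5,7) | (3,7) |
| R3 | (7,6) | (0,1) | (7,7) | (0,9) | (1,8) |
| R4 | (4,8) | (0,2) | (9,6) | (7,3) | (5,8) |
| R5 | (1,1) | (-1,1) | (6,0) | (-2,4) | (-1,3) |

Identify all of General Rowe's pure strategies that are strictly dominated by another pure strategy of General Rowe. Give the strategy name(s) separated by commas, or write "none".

R2, R5

R1 is not dominated — it holds its own against R2 at s1 (2=2); R3 at s2 (7>0); R4 at s2 (7>0); R5 at s1 (2>1).
R4 strictly dominates R2 — s1: 4>2, s2: 0>-2, s3: 9>7, s4: 7>5, s5: 5>3.
R3: no other strategy beats it everywhere (R1 at s1 (7>2); R2 at s1 (7>2); R4 at s1 (7>4); R5 at s1 (7>1)).
Nothing dominates R4: R1 at s1 (4>2); R2 at s1 (4>2); R3 at s2 (0=0); R5 at s1 (4>1).
R5: dominated, since R3 does at least as well everywhere (s1: 7>1, s2: 0>-1, s3: 7>6, s4: 0>-2, s5: 1>-1).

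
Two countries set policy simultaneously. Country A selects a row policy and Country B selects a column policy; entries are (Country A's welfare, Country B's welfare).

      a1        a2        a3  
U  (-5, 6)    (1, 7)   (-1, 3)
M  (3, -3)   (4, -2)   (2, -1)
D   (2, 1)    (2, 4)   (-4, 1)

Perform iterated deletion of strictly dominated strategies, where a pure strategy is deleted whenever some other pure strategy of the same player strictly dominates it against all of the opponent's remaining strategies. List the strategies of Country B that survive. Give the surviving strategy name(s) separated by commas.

a3

Country A's strategy U is strictly dominated by M (a1: 3>-5, a2: 4>1, a3: 2>-1) and is removed.
Country A's strategy D is strictly dominated by M (a1: 3>2, a2: 4>2, a3: 2>-4) and is removed.
Column a1 is eliminated: a2 beats it against every remaining row (M: -2>-3).
Column a2 is eliminated: a3 beats it against every remaining row (M: -1>-2).
Among the remaining strategies, none is strictly dominated by another pure strategy of the same player, so the elimination stops.
Surviving strategies — Country A: {M}; Country B: {a3}.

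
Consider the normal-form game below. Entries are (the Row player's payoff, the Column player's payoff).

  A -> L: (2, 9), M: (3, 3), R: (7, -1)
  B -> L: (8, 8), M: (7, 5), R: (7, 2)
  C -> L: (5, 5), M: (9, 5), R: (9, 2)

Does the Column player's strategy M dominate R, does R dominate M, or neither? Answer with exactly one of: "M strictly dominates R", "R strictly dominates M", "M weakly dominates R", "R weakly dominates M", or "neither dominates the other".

M strictly dominates R

Compare M to R across every action of the Row player: A: 3>-1, B: 5>2, C: 5>2.
M gives a strictly higher payoff against every action of the Row player, so M strictly dominates R.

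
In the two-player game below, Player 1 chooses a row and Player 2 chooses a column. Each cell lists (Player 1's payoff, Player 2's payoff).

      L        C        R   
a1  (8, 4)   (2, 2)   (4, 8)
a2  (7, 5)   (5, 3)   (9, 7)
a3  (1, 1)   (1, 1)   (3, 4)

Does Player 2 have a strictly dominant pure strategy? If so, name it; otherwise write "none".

R vs L: a1: 8>4, a2: 7>5, a3: 4>1.
R vs C: a1: 8>2, a2: 7>3, a3: 4>1.
R strictly beats every other strategy against every opponent action, so it is strictly dominant.

R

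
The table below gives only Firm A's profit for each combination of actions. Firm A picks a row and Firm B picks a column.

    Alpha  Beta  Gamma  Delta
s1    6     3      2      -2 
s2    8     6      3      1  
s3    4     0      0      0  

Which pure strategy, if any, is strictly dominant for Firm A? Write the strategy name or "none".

s2 vs s1: Alpha: 8>6, Beta: 6>3, Gamma: 3>2, Delta: 1>-2.
s2 vs s3: Alpha: 8>4, Beta: 6>0, Gamma: 3>0, Delta: 1>0.
s2 strictly beats every other strategy against every opponent action, so it is strictly dominant.

s2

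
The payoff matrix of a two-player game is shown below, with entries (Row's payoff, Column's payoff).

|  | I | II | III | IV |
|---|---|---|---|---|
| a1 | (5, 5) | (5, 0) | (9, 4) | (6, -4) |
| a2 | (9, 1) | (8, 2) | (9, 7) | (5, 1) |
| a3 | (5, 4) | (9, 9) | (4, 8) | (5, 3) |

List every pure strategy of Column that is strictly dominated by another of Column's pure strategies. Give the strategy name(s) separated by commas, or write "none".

Nothing dominates I: II at a1 (5>0); III at a1 (5>4); IV at a1 (5>-4).
II: no other strategy beats it everywhere (I at a2 (2>1); III at a3 (9>8); IV at a1 (0>-4)).
III: no other strategy beats it everywhere (I at a2 (7>1); II at a1 (4>0); IV at a1 (4>-4)).
IV is strictly dominated by II (a1: 0>-4, a2: 2>1, a3: 9>3).

IV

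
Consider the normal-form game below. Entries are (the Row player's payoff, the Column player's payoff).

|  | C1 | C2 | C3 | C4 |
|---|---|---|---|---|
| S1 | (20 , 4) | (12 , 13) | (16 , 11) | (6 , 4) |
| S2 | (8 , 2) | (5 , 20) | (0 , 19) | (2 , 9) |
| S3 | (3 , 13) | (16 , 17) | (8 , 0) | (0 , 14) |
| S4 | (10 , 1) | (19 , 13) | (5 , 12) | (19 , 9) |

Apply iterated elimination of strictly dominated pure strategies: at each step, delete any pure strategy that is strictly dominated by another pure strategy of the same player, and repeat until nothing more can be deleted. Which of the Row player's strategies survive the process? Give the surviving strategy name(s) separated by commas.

S4

Row S2 is eliminated: S1 beats it against every remaining column (C1: 20>8, C2: 12>5, C3: 16>0, C4: 6>2).
The Column player's strategy C1 is strictly dominated by C2 (S1: 13>4, S3: 17>13, S4: 13>1) and is removed.
For the Column player, C2 strictly dominates C3 on the remaining rows (S1: 13>11, S3: 17>0, S4: 13>12); eliminate C3.
The Row player's strategy S1 is strictly dominated by S4 (C2: 19>12, C4: 19>6) and is removed.
Row S3 is eliminated: S4 beats it against every remaining column (C2: 19>16, C4: 19>0).
The Column player's strategy C4 is strictly dominated by C2 (S4: 13>9) and is removed.
Among the remaining strategies, none is strictly dominated by another pure strategy of the same player, so the elimination stops.
Surviving strategies — the Row player: {S4}; the Column player: {C2}.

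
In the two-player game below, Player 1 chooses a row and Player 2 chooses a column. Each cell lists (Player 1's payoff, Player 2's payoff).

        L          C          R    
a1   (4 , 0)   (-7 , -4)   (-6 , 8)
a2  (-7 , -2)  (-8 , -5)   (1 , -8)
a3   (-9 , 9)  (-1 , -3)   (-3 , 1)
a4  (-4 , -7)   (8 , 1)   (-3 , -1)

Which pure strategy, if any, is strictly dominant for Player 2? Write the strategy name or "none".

none

L fails to dominate C at a4 (-7<1).
C fails to dominate L at a1 (-4<0).
R fails to dominate L at a2 (-8<-2).
No single strategy dominates all the others.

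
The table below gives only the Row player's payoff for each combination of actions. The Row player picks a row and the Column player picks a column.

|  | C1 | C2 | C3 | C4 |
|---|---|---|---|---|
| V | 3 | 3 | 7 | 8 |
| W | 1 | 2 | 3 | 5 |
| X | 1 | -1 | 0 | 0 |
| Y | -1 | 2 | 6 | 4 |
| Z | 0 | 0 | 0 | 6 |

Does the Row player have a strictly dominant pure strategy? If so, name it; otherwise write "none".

V vs W: C1: 3>1, C2: 3>2, C3: 7>3, C4: 8>5.
V vs X: C1: 3>1, C2: 3>-1, C3: 7>0, C4: 8>0.
V vs Y: C1: 3>-1, C2: 3>2, C3: 7>6, C4: 8>4.
V vs Z: C1: 3>0, C2: 3>0, C3: 7>0, C4: 8>6.
V strictly beats every other strategy against every opponent action, so it is strictly dominant.

V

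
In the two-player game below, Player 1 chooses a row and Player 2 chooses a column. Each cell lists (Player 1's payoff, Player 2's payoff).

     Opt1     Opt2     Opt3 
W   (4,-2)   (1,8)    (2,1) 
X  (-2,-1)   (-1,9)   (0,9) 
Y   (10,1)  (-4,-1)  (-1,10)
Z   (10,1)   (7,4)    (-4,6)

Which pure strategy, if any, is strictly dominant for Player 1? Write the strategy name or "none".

W fails to dominate Y at Opt1 (4<10).
X fails to dominate W at Opt1 (-2<4).
Y fails to dominate W at Opt2 (-4<1).
Z fails to dominate W at Opt3 (-4<2).
No single strategy dominates all the others.

none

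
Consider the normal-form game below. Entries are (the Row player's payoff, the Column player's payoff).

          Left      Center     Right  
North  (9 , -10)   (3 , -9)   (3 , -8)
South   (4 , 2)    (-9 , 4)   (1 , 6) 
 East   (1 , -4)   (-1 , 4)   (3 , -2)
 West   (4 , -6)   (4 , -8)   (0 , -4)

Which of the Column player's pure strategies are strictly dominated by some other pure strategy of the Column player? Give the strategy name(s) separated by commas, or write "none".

Left is strictly dominated by Right (North: -8>-10, South: 6>2, East: -2>-4, West: -4>-6).
Center is not dominated — it holds its own against Left at North (-9>-10); Right at East (4>-2).
Right: no other strategy beats it everywhere (Left at North (-8>-10); Center at North (-8>-9)).

Left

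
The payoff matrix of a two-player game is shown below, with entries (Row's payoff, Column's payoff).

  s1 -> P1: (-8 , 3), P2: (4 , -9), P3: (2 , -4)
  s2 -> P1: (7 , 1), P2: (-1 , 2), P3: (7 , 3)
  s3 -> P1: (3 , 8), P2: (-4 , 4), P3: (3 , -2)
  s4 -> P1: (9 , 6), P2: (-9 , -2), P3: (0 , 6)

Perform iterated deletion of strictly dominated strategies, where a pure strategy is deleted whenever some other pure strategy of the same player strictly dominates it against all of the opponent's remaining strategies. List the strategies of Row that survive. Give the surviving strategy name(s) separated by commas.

s2, s4

Row's strategy s3 is strictly dominated by s2 (P1: 7>3, P2: -1>-4, P3: 7>3) and is removed.
Column's strategy P2 is strictly dominated by P3 (s1: -4>-9, s2: 3>2, s4: 6>-2) and is removed.
Row's strategy s1 is strictly dominated by s2 (P1: 7>-8, P3: 7>2) and is removed.
Among the remaining strategies, none is strictly dominated by another pure strategy of the same player, so the elimination stops.
Surviving strategies — Row: {s2, s4}; Column: {P1, P3}.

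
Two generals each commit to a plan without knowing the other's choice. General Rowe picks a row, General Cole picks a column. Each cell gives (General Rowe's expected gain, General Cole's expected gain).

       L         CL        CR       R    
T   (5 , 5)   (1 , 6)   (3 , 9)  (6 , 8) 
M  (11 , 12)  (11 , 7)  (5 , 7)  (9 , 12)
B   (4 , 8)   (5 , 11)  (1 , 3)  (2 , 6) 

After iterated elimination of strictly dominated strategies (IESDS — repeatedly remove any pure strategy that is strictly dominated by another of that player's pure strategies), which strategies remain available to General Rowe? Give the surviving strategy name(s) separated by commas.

M

For General Rowe, M strictly dominates T on the remaining columns (L: 11>5, CL: 11>1, CR: 5>3, R: 9>6); eliminate T.
For General Rowe, M strictly dominates B on the remaining columns (L: 11>4, CL: 11>5, CR: 5>1, R: 9>2); eliminate B.
Column CL is eliminated: L beats it against every remaining row (M: 12>7).
For General Cole, L strictly dominates CR on the remaining rows (M: 12>7); eliminate CR.
Among the remaining strategies, none is strictly dominated by another pure strategy of the same player, so the elimination stops.
Surviving strategies — General Rowe: {M}; General Cole: {L, R}.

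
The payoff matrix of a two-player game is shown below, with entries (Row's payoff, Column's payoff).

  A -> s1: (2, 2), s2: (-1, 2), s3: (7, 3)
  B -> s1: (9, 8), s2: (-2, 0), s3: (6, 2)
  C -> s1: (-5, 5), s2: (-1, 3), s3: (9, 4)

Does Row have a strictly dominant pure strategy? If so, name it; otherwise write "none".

A fails to dominate B at s1 (2<9).
B fails to dominate A at s2 (-2<-1).
C fails to dominate A at s1 (-5<2).
No single strategy dominates all the others.

none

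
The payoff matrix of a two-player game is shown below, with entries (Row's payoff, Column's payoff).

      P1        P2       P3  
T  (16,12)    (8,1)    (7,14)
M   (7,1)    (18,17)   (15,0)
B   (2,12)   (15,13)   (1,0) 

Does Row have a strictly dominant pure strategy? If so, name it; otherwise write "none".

T fails to dominate M at P2 (8<18).
M fails to dominate T at P1 (7<16).
B fails to dominate T at P1 (2<16).
No single strategy dominates all the others.

none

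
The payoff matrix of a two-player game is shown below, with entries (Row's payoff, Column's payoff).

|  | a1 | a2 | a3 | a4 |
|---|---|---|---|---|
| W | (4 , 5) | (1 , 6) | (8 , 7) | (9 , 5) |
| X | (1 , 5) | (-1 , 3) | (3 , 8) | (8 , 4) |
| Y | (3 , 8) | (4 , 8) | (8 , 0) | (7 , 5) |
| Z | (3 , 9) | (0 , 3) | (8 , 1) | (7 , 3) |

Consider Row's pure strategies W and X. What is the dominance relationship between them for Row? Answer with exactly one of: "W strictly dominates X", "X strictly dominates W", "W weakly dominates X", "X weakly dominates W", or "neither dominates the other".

W's payoffs vs X's, by Column's action — a1: 4>1, a2: 1>-1, a3: 8>3, a4: 9>8.
W gives a strictly higher payoff against every action of Column, so W strictly dominates X.

W strictly dominates X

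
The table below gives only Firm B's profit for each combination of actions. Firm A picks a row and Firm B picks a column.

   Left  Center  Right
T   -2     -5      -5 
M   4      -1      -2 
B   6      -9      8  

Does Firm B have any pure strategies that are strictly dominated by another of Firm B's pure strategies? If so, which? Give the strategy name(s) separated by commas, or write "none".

Nothing dominates Left: Center at T (-2>-5); Right at T (-2>-5).
Center: dominated, since Left does at least as well everywhere (T: -2>-5, M: 4>-1, B: 6>-9).
Nothing dominates Right: Left at B (8>6); Center at T (-5=-5).

Center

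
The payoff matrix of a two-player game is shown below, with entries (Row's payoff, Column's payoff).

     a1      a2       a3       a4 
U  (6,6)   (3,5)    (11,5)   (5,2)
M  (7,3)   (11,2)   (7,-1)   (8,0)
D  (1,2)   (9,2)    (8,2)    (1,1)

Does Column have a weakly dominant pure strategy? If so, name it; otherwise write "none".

a1 vs a2: U: 6>5, M: 3>2, D: 2=2.
a1 vs a3: U: 6>5, M: 3>-1, D: 2=2.
a1 vs a4: U: 6>2, M: 3>0, D: 2>1.
a1 is at least as good as every other strategy against every opponent action, so it is weakly dominant.

a1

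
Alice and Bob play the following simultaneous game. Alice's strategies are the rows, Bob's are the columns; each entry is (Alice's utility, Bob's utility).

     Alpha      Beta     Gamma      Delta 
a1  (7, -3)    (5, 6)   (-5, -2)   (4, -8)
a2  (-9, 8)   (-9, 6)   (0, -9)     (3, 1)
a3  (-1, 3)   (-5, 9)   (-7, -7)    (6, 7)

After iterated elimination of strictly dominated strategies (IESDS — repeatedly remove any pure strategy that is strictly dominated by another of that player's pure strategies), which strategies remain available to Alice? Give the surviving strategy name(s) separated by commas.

Column Gamma is eliminated: Beta beats it against every remaining row (a1: 6>-2, a2: 6>-9, a3: 9>-7).
Alice's strategy a2 is strictly dominated by a1 (Alpha: 7>-9, Beta: 5>-9, Delta: 4>3) and is removed.
Column Alpha is eliminated: Beta beats it against every remaining row (a1: 6>-3, a3: 9>3).
Column Delta is eliminated: Beta beats it against every remaining row (a1: 6>-8, a3: 9>7).
Alice's strategy a3 is strictly dominated by a1 (Beta: 5>-5) and is removed.
Among the remaining strategies, none is strictly dominated by another pure strategy of the same player, so the elimination stops.
Surviving strategies — Alice: {a1}; Bob: {Beta}.

a1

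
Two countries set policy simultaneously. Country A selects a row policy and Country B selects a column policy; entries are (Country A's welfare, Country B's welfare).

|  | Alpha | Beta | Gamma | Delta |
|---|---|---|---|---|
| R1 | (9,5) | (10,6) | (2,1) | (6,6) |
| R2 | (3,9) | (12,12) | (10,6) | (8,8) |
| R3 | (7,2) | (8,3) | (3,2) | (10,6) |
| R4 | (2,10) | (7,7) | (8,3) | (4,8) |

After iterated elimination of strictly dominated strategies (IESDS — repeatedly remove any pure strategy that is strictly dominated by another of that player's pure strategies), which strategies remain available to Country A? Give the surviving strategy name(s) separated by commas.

R2, R3

Country A's strategy R4 is strictly dominated by R2 (Alpha: 3>2, Beta: 12>7, Gamma: 10>8, Delta: 8>4) and is removed.
Column Alpha is eliminated: Beta beats it against every remaining row (R1: 6>5, R2: 12>9, R3: 3>2).
Country A's strategy R1 is strictly dominated by R2 (Beta: 12>10, Gamma: 10>2, Delta: 8>6) and is removed.
Column Gamma is eliminated: Beta beats it against every remaining row (R2: 12>6, R3: 3>2).
Among the remaining strategies, none is strictly dominated by another pure strategy of the same player, so the elimination stops.
Surviving strategies — Country A: {R2, R3}; Country B: {Beta, Delta}.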